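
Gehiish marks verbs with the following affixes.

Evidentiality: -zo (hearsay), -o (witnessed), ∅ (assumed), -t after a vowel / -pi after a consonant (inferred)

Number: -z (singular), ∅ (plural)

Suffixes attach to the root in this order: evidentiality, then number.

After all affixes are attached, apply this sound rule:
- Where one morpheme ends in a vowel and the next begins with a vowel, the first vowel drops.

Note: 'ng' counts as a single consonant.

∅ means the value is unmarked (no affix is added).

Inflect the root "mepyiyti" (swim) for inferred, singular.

Attach evidentiality inferred -t (after vowel 'i') → mepyiytit.
Attach number singular -z → mepyiytitz.
Vowel deletion: no change.

mepyiytitz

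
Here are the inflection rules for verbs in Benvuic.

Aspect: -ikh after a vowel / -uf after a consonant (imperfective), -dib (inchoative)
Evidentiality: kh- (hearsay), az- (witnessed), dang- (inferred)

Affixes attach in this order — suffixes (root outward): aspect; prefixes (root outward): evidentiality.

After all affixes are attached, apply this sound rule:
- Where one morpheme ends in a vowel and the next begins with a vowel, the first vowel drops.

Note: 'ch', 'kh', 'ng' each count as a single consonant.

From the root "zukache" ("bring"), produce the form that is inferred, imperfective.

dangzukachikh

Attach evidentiality inferred dang- → dangzukache.
Attach aspect imperfective -ikh (after vowel 'e') → dangzukacheikh.
Apply vowel deletion: dangzukacheikh → dangzukachikh.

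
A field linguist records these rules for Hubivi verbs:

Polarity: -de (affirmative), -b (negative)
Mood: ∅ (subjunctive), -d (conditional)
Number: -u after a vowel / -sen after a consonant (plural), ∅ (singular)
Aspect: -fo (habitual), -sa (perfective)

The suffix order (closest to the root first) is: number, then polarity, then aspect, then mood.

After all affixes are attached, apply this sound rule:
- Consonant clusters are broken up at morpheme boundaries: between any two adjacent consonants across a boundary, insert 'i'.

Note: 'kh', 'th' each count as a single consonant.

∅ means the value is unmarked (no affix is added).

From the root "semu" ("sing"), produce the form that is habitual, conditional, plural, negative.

Attach number plural -u (after vowel 'u') → semuu.
Attach polarity negative -b → semuub.
Attach aspect habitual -fo → semuubfo.
Attach mood conditional -d → semuubfod.
Apply epenthesis: semuubfod → semuubifod.

semuubifod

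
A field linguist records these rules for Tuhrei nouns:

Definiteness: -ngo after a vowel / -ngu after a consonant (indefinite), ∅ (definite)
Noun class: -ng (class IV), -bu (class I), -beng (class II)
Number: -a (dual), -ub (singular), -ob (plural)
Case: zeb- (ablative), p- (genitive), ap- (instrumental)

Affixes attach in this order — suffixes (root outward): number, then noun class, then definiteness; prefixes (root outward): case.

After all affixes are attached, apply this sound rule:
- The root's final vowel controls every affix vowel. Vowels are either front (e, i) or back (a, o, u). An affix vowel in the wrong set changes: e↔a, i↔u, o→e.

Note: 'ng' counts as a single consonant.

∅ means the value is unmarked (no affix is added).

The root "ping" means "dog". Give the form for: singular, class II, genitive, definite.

ppingibbeng

Attach number singular -ub → pingub.
Attach case genitive p- → ppingub.
Attach noun class class II -beng → ppingubbeng.
definiteness = definite: zero marking, form stays ppingubbeng.
Apply vowel harmony: ppingubbeng → ppingibbeng.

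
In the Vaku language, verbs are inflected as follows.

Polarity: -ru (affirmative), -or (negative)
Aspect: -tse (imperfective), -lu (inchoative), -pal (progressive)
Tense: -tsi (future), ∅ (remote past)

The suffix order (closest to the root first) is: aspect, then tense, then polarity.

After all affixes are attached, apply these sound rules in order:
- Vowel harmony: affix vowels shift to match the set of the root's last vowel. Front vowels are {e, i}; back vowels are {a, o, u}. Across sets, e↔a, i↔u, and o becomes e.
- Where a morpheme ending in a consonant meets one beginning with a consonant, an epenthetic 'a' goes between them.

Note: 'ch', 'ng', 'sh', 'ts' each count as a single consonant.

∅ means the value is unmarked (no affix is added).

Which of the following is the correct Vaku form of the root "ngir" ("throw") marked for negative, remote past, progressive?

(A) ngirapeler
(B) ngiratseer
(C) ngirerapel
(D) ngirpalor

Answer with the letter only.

Attach aspect progressive -pal → ngirpal.
tense = remote past: zero marking, form stays ngirpal.
Attach polarity negative -or → ngirpalor.
Apply vowel harmony: ngirpalor → ngirpeler.
Apply epenthesis: ngirpeler → ngirapeler.
So the correct form is ngirapeler, option (A).
(B) ngiratseer is wrong: it uses imperfective instead of progressive for aspect.
(C) ngirerapel is wrong: it has the affixes in the wrong order.
(D) ngirpalor is wrong: it fails to apply the sound rule(s).

A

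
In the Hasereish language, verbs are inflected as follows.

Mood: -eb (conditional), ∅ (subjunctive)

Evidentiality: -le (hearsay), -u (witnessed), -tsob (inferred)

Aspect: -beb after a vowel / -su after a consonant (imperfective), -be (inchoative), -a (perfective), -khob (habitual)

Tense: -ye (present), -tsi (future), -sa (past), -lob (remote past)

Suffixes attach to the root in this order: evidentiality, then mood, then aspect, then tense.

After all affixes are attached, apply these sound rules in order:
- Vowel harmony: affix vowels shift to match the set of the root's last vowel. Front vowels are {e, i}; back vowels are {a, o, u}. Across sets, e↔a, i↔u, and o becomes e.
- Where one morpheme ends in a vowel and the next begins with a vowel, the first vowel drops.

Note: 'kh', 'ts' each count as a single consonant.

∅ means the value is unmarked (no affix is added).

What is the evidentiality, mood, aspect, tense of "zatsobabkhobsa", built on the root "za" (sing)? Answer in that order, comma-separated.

Segment: za-tsob-eb-khob-sa.
evidentiality: -tsob → inferred.
mood: -eb → conditional.
aspect: -khob → habitual.
tense: -sa → past.

inferred, conditional, habitual, past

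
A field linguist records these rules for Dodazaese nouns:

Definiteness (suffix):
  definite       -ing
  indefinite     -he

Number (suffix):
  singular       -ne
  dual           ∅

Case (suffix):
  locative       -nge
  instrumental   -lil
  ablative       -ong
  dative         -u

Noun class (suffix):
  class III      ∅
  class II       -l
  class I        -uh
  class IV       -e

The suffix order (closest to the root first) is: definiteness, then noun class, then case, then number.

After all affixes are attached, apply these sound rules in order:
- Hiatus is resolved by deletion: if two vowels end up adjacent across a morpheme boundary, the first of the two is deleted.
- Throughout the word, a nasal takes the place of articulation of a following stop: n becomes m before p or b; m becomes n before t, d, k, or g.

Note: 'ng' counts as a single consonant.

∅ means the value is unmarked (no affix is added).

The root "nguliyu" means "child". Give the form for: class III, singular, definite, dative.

nguliyingune

Attach definiteness definite -ing → nguliyuing.
noun class = class III: zero marking, form stays nguliyuing.
Attach case dative -u → nguliyuingu.
Attach number singular -ne → nguliyuingune.
Apply vowel deletion: nguliyuingune → nguliyingune.
Nasal assimilation: no change.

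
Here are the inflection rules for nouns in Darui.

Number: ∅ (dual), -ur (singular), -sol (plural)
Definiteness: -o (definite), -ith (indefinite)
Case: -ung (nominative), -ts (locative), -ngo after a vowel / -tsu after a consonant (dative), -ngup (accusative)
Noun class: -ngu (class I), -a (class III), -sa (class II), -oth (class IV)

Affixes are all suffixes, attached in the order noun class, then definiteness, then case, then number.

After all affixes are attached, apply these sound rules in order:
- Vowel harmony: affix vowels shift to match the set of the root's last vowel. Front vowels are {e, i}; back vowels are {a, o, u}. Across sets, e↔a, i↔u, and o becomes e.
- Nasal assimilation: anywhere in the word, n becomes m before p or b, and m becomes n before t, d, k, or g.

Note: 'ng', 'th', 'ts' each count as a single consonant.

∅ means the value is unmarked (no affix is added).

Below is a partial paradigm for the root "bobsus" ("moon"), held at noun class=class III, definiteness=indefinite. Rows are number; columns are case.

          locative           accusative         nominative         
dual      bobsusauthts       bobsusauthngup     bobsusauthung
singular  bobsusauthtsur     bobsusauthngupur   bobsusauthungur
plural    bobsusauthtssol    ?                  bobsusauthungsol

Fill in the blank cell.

bobsusauthngupsol

Attach noun class class III -a → bobsusa.
Attach definiteness indefinite -ith → bobsusaith.
Attach case accusative -ngup → bobsusaithngup.
Attach number plural -sol → bobsusaithngupsol.
Apply vowel harmony: bobsusaithngupsol → bobsusauthngupsol.
Nasal assimilation: no change.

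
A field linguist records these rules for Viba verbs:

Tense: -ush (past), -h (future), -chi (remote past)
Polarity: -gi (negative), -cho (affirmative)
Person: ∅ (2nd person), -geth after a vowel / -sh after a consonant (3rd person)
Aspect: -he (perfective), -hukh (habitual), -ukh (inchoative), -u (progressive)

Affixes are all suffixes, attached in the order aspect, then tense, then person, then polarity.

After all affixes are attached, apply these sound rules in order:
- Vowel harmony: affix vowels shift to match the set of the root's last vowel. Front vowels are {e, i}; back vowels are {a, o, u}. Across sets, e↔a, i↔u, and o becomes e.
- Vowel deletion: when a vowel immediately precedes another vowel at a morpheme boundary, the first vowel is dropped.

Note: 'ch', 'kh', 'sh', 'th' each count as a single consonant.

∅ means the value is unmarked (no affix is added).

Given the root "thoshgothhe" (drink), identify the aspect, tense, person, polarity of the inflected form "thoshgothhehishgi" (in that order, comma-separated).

Segment: thoshgothhe-he-ush-gi.
aspect: -he → perfective.
tense: -ush → past.
person: ∅ → 2nd person.
polarity: -gi → negative.

perfective, past, 2nd person, negative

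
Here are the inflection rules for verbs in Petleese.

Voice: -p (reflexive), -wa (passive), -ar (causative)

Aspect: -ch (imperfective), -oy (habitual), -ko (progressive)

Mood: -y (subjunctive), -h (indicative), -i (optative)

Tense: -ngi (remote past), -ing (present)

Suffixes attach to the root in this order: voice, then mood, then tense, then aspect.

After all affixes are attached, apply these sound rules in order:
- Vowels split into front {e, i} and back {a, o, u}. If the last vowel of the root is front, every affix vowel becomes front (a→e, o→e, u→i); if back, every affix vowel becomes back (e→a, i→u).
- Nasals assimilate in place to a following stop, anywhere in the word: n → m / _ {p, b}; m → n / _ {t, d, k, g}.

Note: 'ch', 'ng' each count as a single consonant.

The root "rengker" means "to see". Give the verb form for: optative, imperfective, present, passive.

Attach voice passive -wa → rengkerwa.
Attach mood optative -i → rengkerwai.
Attach tense present -ing → rengkerwaiing.
Attach aspect imperfective -ch → rengkerwaiingch.
Apply vowel harmony: rengkerwaiingch → rengkerweiingch.
Nasal assimilation: no change.

rengkerweiingch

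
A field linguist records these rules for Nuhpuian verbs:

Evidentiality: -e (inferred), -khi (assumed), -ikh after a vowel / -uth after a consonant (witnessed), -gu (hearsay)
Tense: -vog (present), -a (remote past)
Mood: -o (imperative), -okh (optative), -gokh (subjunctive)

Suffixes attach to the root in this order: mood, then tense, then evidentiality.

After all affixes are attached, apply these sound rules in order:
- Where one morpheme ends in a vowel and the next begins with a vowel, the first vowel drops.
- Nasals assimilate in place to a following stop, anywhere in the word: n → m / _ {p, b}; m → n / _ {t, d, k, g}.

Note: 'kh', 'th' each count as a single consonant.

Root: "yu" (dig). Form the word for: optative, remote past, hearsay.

Attach mood optative -okh → yuokh.
Attach tense remote past -a → yuokha.
Attach evidentiality hearsay -gu → yuokhagu.
Apply vowel deletion: yuokhagu → yokhagu.
Nasal assimilation: no change.

yokhagu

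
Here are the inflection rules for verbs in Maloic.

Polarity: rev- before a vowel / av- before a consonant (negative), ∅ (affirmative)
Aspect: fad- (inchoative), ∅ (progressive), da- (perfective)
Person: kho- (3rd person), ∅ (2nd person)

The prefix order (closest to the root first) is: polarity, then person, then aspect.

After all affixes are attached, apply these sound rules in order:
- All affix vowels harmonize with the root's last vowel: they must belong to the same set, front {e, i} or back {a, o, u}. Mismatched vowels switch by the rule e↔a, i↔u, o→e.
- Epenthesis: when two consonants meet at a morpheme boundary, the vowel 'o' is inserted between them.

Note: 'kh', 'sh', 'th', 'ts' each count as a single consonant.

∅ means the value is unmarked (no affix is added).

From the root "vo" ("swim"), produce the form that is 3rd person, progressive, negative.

Attach polarity negative av- (before consonant 'v') → avvo.
Attach person 3rd person kho- → khoavvo.
aspect = progressive: zero marking, form stays khoavvo.
Vowel harmony: no change.
Apply epenthesis: khoavvo → khoavovo.

khoavovo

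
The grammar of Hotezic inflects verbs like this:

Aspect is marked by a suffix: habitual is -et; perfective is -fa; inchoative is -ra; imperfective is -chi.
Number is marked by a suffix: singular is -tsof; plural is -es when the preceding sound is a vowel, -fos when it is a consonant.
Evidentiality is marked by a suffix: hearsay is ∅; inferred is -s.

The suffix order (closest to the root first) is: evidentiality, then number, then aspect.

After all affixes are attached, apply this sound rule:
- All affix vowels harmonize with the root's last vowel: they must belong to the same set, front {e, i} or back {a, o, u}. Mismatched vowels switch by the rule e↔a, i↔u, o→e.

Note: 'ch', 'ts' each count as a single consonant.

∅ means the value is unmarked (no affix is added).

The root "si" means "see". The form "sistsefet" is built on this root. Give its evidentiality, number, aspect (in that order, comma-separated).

Segment: si-s-tsof-et.
evidentiality: -s → inferred.
number: -tsof → singular.
aspect: -et → habitual.

inferred, singular, habitual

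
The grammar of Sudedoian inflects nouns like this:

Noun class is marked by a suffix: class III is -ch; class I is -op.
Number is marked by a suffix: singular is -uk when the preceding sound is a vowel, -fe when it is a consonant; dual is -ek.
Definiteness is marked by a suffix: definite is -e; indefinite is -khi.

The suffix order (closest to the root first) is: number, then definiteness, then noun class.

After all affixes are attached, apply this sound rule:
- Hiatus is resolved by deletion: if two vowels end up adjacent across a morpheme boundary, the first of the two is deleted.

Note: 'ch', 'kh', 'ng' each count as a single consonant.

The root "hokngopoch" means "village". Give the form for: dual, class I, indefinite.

hokngopochekkhop

Attach number dual -ek → hokngopochek.
Attach definiteness indefinite -khi → hokngopochekkhi.
Attach noun class class I -op → hokngopochekkhiop.
Apply vowel deletion: hokngopochekkhiop → hokngopochekkhop.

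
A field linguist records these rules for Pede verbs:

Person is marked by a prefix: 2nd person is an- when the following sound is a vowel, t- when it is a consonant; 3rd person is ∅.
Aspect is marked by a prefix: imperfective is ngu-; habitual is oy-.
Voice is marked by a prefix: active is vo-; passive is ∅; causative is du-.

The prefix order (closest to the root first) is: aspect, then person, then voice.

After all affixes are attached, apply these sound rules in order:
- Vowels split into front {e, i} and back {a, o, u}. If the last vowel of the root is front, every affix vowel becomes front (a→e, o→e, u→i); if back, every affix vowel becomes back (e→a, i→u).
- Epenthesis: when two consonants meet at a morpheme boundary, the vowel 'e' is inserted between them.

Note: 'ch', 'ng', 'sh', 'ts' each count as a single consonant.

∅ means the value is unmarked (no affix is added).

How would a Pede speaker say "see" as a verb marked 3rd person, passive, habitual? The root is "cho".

oyecho

Attach aspect habitual oy- → oycho.
person = 3rd person: zero marking, form stays oycho.
voice = passive: zero marking, form stays oycho.
Vowel harmony: no change.
Apply epenthesis: oycho → oyecho.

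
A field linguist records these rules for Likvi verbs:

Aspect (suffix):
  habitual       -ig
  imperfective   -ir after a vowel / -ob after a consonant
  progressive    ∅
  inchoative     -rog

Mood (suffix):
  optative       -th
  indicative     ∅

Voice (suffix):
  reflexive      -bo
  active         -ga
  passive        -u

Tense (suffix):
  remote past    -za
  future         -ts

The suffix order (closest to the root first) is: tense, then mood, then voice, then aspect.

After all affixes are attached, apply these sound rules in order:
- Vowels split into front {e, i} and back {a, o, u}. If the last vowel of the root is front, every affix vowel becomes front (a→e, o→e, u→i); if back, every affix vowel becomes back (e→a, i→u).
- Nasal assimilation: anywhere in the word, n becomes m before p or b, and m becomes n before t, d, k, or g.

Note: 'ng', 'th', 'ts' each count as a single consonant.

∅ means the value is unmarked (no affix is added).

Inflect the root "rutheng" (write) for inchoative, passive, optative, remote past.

ruthengzethireg

Attach tense remote past -za → ruthengza.
Attach mood optative -th → ruthengzath.
Attach voice passive -u → ruthengzathu.
Attach aspect inchoative -rog → ruthengzathurog.
Apply vowel harmony: ruthengzathurog → ruthengzethireg.
Nasal assimilation: no change.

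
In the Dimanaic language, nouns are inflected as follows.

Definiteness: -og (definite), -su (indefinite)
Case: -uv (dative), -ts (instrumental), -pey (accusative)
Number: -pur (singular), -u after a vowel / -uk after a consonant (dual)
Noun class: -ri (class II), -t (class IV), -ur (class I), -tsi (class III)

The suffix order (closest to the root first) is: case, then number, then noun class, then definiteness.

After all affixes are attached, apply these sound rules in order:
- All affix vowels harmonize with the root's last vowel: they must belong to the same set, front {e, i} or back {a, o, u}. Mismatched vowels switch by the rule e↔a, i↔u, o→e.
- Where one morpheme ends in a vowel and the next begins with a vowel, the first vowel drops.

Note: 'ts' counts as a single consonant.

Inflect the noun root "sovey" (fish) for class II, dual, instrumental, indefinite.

Attach case instrumental -ts → soveyts.
Attach number dual -uk (after consonant 'ts') → soveytsuk.
Attach noun class class II -ri → soveytsukri.
Attach definiteness indefinite -su → soveytsukrisu.
Apply vowel harmony: soveytsukrisu → soveytsikrisi.
Vowel deletion: no change.

soveytsikrisi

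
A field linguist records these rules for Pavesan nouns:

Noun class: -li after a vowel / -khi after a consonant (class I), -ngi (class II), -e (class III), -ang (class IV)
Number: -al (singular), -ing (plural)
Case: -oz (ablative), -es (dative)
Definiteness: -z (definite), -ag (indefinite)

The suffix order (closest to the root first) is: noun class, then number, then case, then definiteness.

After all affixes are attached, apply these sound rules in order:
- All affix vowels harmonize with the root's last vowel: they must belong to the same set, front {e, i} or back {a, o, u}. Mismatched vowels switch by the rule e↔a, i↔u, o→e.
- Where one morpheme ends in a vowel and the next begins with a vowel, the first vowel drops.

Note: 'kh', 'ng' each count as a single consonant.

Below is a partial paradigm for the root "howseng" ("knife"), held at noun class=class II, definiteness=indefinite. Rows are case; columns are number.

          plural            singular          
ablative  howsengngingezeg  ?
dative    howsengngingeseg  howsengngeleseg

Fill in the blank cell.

howsengngelezeg

Attach noun class class II -ngi → howsengngi.
Attach number singular -al → howsengngial.
Attach case ablative -oz → howsengngialoz.
Attach definiteness indefinite -ag → howsengngialozag.
Apply vowel harmony: howsengngialozag → howsengngielezeg.
Apply vowel deletion: howsengngielezeg → howsengngelezeg.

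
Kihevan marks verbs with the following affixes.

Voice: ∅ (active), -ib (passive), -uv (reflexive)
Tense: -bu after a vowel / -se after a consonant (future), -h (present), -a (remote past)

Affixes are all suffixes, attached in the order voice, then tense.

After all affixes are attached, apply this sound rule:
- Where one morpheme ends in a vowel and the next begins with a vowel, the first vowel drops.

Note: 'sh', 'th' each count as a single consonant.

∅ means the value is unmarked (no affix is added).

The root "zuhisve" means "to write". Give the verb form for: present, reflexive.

zuhisvuvh

Attach voice reflexive -uv → zuhisveuv.
Attach tense present -h → zuhisveuvh.
Apply vowel deletion: zuhisveuvh → zuhisvuvh.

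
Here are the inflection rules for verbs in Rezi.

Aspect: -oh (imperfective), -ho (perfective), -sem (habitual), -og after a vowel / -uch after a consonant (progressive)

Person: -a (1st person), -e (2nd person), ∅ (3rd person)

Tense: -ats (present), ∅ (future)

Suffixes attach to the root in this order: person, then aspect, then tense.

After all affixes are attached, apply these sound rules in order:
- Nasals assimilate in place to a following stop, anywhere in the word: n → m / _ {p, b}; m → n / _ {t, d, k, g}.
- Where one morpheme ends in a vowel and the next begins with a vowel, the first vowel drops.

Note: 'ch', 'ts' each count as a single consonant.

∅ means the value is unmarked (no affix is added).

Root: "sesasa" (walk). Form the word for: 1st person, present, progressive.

Attach person 1st person -a → sesasaa.
Attach aspect progressive -og (after vowel 'a') → sesasaaog.
Attach tense present -ats → sesasaaogats.
Nasal assimilation: no change.
Apply vowel deletion: sesasaaogats → sesasogats.

sesasogats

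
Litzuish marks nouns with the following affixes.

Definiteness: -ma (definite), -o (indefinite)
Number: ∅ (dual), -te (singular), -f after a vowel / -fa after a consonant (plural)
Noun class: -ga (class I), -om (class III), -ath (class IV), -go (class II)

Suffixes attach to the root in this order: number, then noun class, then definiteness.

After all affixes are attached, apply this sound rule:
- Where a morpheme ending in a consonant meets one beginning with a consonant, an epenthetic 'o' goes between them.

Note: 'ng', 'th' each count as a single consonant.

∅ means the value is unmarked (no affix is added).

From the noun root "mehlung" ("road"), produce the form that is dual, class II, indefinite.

mehlungogoo

number = dual: zero marking, form stays mehlung.
Attach noun class class II -go → mehlunggo.
Attach definiteness indefinite -o → mehlunggoo.
Apply epenthesis: mehlunggoo → mehlungogoo.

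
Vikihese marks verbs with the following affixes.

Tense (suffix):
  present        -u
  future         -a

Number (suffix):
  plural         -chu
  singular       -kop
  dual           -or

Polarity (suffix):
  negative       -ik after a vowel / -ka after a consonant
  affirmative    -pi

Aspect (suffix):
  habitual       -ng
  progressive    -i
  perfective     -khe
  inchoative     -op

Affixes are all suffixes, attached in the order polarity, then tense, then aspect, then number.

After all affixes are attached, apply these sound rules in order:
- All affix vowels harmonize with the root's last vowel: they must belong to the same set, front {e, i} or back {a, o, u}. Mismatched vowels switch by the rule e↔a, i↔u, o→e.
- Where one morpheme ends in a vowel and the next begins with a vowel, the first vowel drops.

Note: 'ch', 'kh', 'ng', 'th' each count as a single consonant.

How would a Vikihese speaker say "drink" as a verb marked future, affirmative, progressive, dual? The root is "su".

supor

Attach polarity affirmative -pi → supi.
Attach tense future -a → supia.
Attach aspect progressive -i → supiai.
Attach number dual -or → supiaior.
Apply vowel harmony: supiaior → supuauor.
Apply vowel deletion: supuauor → supor.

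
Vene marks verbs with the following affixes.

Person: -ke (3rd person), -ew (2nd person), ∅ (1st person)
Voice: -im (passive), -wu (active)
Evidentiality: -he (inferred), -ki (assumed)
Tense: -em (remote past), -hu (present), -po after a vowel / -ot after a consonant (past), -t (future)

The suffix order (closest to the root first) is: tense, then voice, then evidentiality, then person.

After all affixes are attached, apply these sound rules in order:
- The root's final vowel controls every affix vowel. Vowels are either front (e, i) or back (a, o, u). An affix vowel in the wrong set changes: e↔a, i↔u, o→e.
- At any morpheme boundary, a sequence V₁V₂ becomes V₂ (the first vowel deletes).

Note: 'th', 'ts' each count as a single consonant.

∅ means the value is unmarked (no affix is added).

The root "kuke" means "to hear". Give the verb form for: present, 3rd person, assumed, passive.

kukehimkike

Attach tense present -hu → kukehu.
Attach voice passive -im → kukehuim.
Attach evidentiality assumed -ki → kukehuimki.
Attach person 3rd person -ke → kukehuimkike.
Apply vowel harmony: kukehuimkike → kukehiimkike.
Apply vowel deletion: kukehiimkike → kukehimkike.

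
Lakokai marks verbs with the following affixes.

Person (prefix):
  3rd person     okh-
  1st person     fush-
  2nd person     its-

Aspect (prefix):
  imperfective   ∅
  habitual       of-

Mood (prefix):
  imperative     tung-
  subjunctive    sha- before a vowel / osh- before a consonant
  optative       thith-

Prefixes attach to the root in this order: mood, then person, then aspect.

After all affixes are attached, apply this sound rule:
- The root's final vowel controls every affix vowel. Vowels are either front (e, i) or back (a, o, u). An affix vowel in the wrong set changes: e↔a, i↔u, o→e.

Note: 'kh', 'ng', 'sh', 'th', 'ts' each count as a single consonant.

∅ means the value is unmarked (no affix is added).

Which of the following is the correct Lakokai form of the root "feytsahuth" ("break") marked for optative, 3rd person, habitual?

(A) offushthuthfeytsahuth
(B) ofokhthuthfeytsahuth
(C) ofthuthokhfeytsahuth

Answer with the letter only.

Attach mood optative thith- → thithfeytsahuth.
Attach person 3rd person okh- → okhthithfeytsahuth.
Attach aspect habitual of- → ofokhthithfeytsahuth.
Apply vowel harmony: ofokhthithfeytsahuth → ofokhthuthfeytsahuth.
So the correct form is ofokhthuthfeytsahuth, option (B).
(C) ofthuthokhfeytsahuth is wrong: it has the affixes in the wrong order.
(A) offushthuthfeytsahuth is wrong: it uses 1st person instead of 3rd person for person.

B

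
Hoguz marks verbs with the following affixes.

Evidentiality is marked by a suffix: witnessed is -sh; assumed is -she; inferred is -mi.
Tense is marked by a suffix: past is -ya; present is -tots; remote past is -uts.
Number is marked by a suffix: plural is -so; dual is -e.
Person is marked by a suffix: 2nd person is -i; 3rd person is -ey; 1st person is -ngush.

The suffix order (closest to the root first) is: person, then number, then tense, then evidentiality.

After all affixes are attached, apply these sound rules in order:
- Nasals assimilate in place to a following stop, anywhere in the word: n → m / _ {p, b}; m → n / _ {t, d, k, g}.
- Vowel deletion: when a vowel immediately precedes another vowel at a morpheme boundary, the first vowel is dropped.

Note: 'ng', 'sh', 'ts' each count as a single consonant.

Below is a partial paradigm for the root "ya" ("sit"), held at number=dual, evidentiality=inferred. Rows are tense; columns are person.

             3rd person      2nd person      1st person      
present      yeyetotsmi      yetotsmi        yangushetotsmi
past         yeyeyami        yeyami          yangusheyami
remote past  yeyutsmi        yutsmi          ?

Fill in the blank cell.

Attach person 1st person -ngush → yangush.
Attach number dual -e → yangushe.
Attach tense remote past -uts → yangusheuts.
Attach evidentiality inferred -mi → yangusheutsmi.
Nasal assimilation: no change.
Apply vowel deletion: yangusheutsmi → yangushutsmi.

yangushutsmi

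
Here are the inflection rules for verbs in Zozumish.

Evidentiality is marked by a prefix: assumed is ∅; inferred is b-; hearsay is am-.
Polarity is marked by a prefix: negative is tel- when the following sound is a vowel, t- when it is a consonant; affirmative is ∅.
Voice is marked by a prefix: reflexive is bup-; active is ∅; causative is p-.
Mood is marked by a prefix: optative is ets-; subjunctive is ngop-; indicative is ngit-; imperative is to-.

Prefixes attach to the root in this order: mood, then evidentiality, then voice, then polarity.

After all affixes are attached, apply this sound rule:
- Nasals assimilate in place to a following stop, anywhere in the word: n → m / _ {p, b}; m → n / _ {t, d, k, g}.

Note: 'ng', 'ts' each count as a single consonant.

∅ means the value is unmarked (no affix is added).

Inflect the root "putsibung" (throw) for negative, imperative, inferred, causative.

Attach mood imperative to- → toputsibung.
Attach evidentiality inferred b- → btoputsibung.
Attach voice causative p- → pbtoputsibung.
Attach polarity negative t- (before consonant 'p') → tpbtoputsibung.
Nasal assimilation: no change.

tpbtoputsibung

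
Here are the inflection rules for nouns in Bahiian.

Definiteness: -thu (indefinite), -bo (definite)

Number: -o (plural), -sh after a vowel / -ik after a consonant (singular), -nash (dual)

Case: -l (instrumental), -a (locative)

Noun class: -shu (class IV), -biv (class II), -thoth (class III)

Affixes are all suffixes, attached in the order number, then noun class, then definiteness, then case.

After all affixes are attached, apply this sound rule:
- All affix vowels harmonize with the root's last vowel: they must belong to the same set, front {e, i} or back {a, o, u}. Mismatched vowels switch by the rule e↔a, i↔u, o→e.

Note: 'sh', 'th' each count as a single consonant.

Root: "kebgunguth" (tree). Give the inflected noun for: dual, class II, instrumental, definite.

Attach number dual -nash → kebgunguthnash.
Attach noun class class II -biv → kebgunguthnashbiv.
Attach definiteness definite -bo → kebgunguthnashbivbo.
Attach case instrumental -l → kebgunguthnashbivbol.
Apply vowel harmony: kebgunguthnashbivbol → kebgunguthnashbuvbol.

kebgunguthnashbuvbol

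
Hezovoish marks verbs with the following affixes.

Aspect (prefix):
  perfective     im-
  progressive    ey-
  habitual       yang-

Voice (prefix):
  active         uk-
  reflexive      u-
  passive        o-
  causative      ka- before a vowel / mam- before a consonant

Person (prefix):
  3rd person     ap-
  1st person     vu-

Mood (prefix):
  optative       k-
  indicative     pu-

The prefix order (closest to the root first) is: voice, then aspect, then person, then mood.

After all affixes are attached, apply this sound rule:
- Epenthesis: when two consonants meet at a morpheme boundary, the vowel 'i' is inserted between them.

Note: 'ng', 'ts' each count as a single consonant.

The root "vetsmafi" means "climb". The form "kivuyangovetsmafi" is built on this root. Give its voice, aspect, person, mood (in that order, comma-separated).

Segment: k-vu-yang-o-vetsmafi.
voice: o- → passive.
aspect: yang- → habitual.
person: vu- → 1st person.
mood: k- → optative.

passive, habitual, 1st person, optative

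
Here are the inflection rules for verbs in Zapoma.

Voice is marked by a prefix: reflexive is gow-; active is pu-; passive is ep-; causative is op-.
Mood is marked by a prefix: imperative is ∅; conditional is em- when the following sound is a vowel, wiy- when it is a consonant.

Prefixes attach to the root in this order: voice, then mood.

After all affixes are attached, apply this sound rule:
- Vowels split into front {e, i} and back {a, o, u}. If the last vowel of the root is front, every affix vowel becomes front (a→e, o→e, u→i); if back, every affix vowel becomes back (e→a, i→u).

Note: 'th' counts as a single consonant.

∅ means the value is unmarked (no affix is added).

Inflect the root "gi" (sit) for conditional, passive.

Attach voice passive ep- → epgi.
Attach mood conditional em- (before vowel 'e') → emepgi.
Vowel harmony: no change.

emepgi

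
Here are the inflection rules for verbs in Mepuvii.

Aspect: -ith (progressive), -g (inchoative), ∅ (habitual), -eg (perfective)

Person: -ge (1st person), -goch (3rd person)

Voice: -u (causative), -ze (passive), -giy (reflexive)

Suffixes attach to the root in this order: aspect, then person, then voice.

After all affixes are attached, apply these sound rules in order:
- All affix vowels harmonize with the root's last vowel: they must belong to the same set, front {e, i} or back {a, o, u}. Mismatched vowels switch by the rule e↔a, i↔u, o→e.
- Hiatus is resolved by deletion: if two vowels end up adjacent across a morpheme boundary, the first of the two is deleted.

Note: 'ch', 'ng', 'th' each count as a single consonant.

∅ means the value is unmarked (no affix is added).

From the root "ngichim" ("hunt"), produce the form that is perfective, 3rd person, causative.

Attach aspect perfective -eg → ngichimeg.
Attach person 3rd person -goch → ngichimeggoch.
Attach voice causative -u → ngichimeggochu.
Apply vowel harmony: ngichimeggochu → ngichimeggechi.
Vowel deletion: no change.

ngichimeggechi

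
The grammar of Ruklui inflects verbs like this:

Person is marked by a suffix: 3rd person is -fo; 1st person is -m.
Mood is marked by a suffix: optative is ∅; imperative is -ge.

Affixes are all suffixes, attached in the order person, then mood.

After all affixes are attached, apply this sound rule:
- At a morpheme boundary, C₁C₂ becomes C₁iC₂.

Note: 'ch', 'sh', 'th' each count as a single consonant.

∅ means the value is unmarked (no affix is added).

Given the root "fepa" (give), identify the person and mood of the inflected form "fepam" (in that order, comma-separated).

Segment: fepa-m.
person: -m → 1st person.
mood: ∅ → optative.

1st person, optative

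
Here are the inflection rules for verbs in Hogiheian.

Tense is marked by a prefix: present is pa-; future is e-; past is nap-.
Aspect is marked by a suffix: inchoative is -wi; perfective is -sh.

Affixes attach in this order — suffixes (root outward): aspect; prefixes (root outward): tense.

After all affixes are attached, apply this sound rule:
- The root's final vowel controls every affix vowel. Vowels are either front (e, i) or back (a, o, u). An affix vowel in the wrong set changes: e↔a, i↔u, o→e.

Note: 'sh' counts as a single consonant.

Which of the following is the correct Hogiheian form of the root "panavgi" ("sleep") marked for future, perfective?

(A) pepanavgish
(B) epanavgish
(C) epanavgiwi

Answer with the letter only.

Attach tense future e- → epanavgi.
Attach aspect perfective -sh → epanavgish.
Vowel harmony: no change.
So the correct form is epanavgish, option (B).
(A) pepanavgish is wrong: it uses present instead of future for tense.
(C) epanavgiwi is wrong: it uses inchoative instead of perfective for aspect.

B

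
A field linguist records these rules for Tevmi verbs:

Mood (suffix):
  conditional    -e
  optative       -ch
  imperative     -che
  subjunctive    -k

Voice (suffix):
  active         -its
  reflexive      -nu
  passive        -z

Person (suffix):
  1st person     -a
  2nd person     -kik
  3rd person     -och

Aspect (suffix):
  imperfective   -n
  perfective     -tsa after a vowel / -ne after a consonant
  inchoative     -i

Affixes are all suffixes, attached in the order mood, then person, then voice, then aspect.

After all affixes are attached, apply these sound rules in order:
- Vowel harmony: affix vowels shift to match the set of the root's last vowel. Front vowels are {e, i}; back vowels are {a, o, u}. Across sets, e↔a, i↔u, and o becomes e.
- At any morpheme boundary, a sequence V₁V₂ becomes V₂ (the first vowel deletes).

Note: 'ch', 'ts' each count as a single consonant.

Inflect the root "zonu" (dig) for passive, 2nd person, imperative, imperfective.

Attach mood imperative -che → zonuche.
Attach person 2nd person -kik → zonuchekik.
Attach voice passive -z → zonuchekikz.
Attach aspect imperfective -n → zonuchekikzn.
Apply vowel harmony: zonuchekikzn → zonuchakukzn.
Vowel deletion: no change.

zonuchakukzn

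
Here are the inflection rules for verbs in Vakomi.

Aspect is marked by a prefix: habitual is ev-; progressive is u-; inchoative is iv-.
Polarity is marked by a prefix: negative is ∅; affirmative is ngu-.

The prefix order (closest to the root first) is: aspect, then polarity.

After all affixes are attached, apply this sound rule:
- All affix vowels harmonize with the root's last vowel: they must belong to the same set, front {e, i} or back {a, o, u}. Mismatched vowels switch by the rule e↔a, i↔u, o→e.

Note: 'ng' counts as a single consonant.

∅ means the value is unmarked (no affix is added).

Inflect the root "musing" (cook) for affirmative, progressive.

ngiimusing

Attach aspect progressive u- → umusing.
Attach polarity affirmative ngu- → nguumusing.
Apply vowel harmony: nguumusing → ngiimusing.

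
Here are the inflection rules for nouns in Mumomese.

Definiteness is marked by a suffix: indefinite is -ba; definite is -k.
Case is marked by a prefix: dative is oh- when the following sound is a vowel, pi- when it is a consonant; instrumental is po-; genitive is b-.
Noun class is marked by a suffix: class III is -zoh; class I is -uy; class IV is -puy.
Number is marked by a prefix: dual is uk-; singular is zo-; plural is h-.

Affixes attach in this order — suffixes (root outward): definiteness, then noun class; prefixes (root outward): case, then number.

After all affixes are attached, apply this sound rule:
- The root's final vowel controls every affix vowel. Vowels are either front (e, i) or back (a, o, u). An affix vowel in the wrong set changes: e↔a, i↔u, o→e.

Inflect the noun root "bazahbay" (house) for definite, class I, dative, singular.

zopubazahbaykuy

Attach case dative pi- (before consonant 'b') → pibazahbay.
Attach definiteness definite -k → pibazahbayk.
Attach number singular zo- → zopibazahbayk.
Attach noun class class I -uy → zopibazahbaykuy.
Apply vowel harmony: zopibazahbaykuy → zopubazahbaykuy.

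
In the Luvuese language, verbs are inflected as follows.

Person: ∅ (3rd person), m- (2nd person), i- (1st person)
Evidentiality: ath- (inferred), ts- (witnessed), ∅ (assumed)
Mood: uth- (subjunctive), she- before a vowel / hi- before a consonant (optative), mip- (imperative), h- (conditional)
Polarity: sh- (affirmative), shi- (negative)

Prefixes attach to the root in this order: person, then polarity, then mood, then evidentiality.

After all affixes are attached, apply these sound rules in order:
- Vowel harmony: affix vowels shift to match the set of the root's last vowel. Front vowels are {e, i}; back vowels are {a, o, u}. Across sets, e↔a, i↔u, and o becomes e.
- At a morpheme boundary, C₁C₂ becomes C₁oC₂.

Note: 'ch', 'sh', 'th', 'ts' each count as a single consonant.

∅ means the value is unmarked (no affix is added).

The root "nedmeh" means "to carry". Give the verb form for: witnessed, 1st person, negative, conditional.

Attach person 1st person i- → inedmeh.
Attach polarity negative shi- → shiinedmeh.
Attach mood conditional h- → hshiinedmeh.
Attach evidentiality witnessed ts- → tshshiinedmeh.
Vowel harmony: no change.
Apply epenthesis: tshshiinedmeh → tsohoshiinedmeh.

tsohoshiinedmeh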